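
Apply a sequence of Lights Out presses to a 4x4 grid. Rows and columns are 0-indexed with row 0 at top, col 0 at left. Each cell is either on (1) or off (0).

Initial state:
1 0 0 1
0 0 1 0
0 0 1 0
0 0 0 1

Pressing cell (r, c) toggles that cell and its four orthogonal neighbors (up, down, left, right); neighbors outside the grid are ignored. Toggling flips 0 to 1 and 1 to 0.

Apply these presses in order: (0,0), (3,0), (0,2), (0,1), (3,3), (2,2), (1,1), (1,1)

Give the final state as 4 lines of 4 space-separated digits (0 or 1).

Answer: 1 1 0 0
1 1 1 0
1 1 0 0
1 1 0 0

Derivation:
After press 1 at (0,0):
0 1 0 1
1 0 1 0
0 0 1 0
0 0 0 1

After press 2 at (3,0):
0 1 0 1
1 0 1 0
1 0 1 0
1 1 0 1

After press 3 at (0,2):
0 0 1 0
1 0 0 0
1 0 1 0
1 1 0 1

After press 4 at (0,1):
1 1 0 0
1 1 0 0
1 0 1 0
1 1 0 1

After press 5 at (3,3):
1 1 0 0
1 1 0 0
1 0 1 1
1 1 1 0

After press 6 at (2,2):
1 1 0 0
1 1 1 0
1 1 0 0
1 1 0 0

After press 7 at (1,1):
1 0 0 0
0 0 0 0
1 0 0 0
1 1 0 0

After press 8 at (1,1):
1 1 0 0
1 1 1 0
1 1 0 0
1 1 0 0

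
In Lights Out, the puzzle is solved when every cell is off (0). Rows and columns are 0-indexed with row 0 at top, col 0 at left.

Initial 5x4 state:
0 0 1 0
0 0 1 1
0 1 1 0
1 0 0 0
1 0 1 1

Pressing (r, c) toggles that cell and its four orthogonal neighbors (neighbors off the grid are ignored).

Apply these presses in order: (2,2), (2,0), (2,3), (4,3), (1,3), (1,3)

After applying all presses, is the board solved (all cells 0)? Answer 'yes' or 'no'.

Answer: no

Derivation:
After press 1 at (2,2):
0 0 1 0
0 0 0 1
0 0 0 1
1 0 1 0
1 0 1 1

After press 2 at (2,0):
0 0 1 0
1 0 0 1
1 1 0 1
0 0 1 0
1 0 1 1

After press 3 at (2,3):
0 0 1 0
1 0 0 0
1 1 1 0
0 0 1 1
1 0 1 1

After press 4 at (4,3):
0 0 1 0
1 0 0 0
1 1 1 0
0 0 1 0
1 0 0 0

After press 5 at (1,3):
0 0 1 1
1 0 1 1
1 1 1 1
0 0 1 0
1 0 0 0

After press 6 at (1,3):
0 0 1 0
1 0 0 0
1 1 1 0
0 0 1 0
1 0 0 0

Lights still on: 7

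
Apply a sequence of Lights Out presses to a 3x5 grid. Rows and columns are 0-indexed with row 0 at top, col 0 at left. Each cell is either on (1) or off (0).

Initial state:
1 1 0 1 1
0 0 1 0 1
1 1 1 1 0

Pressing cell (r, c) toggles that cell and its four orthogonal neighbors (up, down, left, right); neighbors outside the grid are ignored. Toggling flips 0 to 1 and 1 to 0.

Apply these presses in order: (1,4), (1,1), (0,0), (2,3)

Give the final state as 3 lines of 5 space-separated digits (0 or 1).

After press 1 at (1,4):
1 1 0 1 0
0 0 1 1 0
1 1 1 1 1

After press 2 at (1,1):
1 0 0 1 0
1 1 0 1 0
1 0 1 1 1

After press 3 at (0,0):
0 1 0 1 0
0 1 0 1 0
1 0 1 1 1

After press 4 at (2,3):
0 1 0 1 0
0 1 0 0 0
1 0 0 0 0

Answer: 0 1 0 1 0
0 1 0 0 0
1 0 0 0 0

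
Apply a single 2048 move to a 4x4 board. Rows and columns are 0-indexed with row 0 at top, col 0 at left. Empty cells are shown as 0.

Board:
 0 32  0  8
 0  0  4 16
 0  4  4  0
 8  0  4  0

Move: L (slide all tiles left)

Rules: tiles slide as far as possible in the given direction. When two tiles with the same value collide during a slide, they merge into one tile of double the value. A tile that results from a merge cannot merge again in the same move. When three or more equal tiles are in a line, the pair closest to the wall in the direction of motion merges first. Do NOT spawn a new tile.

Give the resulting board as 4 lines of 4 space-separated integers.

Answer: 32  8  0  0
 4 16  0  0
 8  0  0  0
 8  4  0  0

Derivation:
Slide left:
row 0: [0, 32, 0, 8] -> [32, 8, 0, 0]
row 1: [0, 0, 4, 16] -> [4, 16, 0, 0]
row 2: [0, 4, 4, 0] -> [8, 0, 0, 0]
row 3: [8, 0, 4, 0] -> [8, 4, 0, 0]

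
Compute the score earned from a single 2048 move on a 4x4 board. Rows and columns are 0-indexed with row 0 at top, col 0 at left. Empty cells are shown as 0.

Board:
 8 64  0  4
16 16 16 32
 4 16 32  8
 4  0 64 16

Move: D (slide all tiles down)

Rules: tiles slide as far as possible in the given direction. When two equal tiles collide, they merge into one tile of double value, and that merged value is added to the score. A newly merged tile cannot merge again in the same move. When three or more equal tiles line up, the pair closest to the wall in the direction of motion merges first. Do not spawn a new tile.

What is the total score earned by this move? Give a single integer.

Answer: 40

Derivation:
Slide down:
col 0: [8, 16, 4, 4] -> [0, 8, 16, 8]  score +8 (running 8)
col 1: [64, 16, 16, 0] -> [0, 0, 64, 32]  score +32 (running 40)
col 2: [0, 16, 32, 64] -> [0, 16, 32, 64]  score +0 (running 40)
col 3: [4, 32, 8, 16] -> [4, 32, 8, 16]  score +0 (running 40)
Board after move:
 0  0  0  4
 8  0 16 32
16 64 32  8
 8 32 64 16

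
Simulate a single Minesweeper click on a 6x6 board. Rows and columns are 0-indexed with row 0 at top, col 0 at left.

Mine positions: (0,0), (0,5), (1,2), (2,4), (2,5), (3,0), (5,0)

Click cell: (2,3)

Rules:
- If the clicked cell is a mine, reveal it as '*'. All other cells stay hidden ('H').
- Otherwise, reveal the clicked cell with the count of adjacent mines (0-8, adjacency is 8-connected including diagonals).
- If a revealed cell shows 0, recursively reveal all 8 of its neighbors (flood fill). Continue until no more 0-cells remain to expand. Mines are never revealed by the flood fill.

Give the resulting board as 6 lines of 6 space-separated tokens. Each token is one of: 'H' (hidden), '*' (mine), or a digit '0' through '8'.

H H H H H H
H H H H H H
H H H 2 H H
H H H H H H
H H H H H H
H H H H H H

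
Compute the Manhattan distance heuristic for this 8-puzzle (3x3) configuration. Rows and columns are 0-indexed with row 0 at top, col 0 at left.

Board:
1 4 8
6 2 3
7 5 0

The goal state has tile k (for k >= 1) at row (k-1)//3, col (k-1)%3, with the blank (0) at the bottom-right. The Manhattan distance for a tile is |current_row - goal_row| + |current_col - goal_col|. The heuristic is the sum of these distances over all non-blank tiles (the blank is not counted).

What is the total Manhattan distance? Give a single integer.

Tile 1: at (0,0), goal (0,0), distance |0-0|+|0-0| = 0
Tile 4: at (0,1), goal (1,0), distance |0-1|+|1-0| = 2
Tile 8: at (0,2), goal (2,1), distance |0-2|+|2-1| = 3
Tile 6: at (1,0), goal (1,2), distance |1-1|+|0-2| = 2
Tile 2: at (1,1), goal (0,1), distance |1-0|+|1-1| = 1
Tile 3: at (1,2), goal (0,2), distance |1-0|+|2-2| = 1
Tile 7: at (2,0), goal (2,0), distance |2-2|+|0-0| = 0
Tile 5: at (2,1), goal (1,1), distance |2-1|+|1-1| = 1
Sum: 0 + 2 + 3 + 2 + 1 + 1 + 0 + 1 = 10

Answer: 10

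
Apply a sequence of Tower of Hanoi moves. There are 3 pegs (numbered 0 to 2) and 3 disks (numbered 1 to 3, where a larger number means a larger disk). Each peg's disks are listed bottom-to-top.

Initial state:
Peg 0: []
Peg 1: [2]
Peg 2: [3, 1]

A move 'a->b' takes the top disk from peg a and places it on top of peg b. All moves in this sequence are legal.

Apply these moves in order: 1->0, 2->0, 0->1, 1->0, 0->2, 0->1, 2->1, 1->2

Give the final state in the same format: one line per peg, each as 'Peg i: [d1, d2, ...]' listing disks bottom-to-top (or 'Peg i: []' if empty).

Answer: Peg 0: []
Peg 1: [2]
Peg 2: [3, 1]

Derivation:
After move 1 (1->0):
Peg 0: [2]
Peg 1: []
Peg 2: [3, 1]

After move 2 (2->0):
Peg 0: [2, 1]
Peg 1: []
Peg 2: [3]

After move 3 (0->1):
Peg 0: [2]
Peg 1: [1]
Peg 2: [3]

After move 4 (1->0):
Peg 0: [2, 1]
Peg 1: []
Peg 2: [3]

After move 5 (0->2):
Peg 0: [2]
Peg 1: []
Peg 2: [3, 1]

After move 6 (0->1):
Peg 0: []
Peg 1: [2]
Peg 2: [3, 1]

After move 7 (2->1):
Peg 0: []
Peg 1: [2, 1]
Peg 2: [3]

After move 8 (1->2):
Peg 0: []
Peg 1: [2]
Peg 2: [3, 1]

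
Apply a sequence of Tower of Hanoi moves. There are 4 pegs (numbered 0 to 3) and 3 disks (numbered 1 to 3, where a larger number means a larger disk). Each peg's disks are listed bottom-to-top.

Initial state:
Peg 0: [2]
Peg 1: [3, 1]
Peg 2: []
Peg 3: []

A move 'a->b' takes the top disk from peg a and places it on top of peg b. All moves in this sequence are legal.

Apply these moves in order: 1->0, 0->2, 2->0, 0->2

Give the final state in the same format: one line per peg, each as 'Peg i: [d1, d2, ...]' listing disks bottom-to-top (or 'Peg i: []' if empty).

After move 1 (1->0):
Peg 0: [2, 1]
Peg 1: [3]
Peg 2: []
Peg 3: []

After move 2 (0->2):
Peg 0: [2]
Peg 1: [3]
Peg 2: [1]
Peg 3: []

After move 3 (2->0):
Peg 0: [2, 1]
Peg 1: [3]
Peg 2: []
Peg 3: []

After move 4 (0->2):
Peg 0: [2]
Peg 1: [3]
Peg 2: [1]
Peg 3: []

Answer: Peg 0: [2]
Peg 1: [3]
Peg 2: [1]
Peg 3: []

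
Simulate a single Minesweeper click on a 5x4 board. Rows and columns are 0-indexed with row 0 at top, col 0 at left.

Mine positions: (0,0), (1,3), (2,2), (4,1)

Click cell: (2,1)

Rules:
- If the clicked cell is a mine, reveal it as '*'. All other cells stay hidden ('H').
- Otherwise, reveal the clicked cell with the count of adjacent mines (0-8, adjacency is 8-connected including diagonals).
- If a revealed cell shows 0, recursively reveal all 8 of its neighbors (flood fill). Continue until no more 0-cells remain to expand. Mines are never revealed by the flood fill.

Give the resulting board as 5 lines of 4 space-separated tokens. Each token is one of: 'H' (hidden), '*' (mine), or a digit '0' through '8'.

H H H H
H H H H
H 1 H H
H H H H
H H H H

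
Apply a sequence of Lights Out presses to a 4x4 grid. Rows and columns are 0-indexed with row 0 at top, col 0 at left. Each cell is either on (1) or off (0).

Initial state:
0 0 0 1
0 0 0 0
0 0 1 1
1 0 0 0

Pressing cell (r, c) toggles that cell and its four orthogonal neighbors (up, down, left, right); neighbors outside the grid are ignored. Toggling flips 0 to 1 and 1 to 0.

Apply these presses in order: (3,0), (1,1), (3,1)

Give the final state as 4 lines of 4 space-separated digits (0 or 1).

After press 1 at (3,0):
0 0 0 1
0 0 0 0
1 0 1 1
0 1 0 0

After press 2 at (1,1):
0 1 0 1
1 1 1 0
1 1 1 1
0 1 0 0

After press 3 at (3,1):
0 1 0 1
1 1 1 0
1 0 1 1
1 0 1 0

Answer: 0 1 0 1
1 1 1 0
1 0 1 1
1 0 1 0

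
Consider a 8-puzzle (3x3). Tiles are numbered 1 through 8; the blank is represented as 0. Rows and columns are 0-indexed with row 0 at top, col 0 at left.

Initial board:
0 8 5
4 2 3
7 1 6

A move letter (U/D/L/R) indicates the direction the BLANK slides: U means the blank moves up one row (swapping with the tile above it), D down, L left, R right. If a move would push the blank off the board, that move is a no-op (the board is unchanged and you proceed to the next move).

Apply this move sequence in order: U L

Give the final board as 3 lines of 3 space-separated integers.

After move 1 (U):
0 8 5
4 2 3
7 1 6

After move 2 (L):
0 8 5
4 2 3
7 1 6

Answer: 0 8 5
4 2 3
7 1 6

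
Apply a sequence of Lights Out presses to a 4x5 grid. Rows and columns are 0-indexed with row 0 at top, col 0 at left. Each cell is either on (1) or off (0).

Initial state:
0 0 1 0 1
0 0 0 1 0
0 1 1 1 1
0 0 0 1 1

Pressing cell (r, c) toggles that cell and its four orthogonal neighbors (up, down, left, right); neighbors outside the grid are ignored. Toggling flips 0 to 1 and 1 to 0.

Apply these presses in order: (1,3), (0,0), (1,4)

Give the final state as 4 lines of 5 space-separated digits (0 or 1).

Answer: 1 1 1 1 0
1 0 1 1 0
0 1 1 0 0
0 0 0 1 1

Derivation:
After press 1 at (1,3):
0 0 1 1 1
0 0 1 0 1
0 1 1 0 1
0 0 0 1 1

After press 2 at (0,0):
1 1 1 1 1
1 0 1 0 1
0 1 1 0 1
0 0 0 1 1

After press 3 at (1,4):
1 1 1 1 0
1 0 1 1 0
0 1 1 0 0
0 0 0 1 1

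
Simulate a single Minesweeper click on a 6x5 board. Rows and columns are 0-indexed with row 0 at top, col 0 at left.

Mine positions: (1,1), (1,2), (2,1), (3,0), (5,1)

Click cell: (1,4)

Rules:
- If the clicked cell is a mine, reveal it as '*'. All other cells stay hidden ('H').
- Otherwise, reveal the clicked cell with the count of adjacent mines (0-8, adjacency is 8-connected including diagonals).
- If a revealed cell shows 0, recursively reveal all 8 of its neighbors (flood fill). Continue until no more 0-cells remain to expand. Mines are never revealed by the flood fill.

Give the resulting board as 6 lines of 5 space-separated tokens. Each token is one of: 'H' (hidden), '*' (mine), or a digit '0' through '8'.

H H H 1 0
H H H 1 0
H H 3 1 0
H H 1 0 0
H H 1 0 0
H H 1 0 0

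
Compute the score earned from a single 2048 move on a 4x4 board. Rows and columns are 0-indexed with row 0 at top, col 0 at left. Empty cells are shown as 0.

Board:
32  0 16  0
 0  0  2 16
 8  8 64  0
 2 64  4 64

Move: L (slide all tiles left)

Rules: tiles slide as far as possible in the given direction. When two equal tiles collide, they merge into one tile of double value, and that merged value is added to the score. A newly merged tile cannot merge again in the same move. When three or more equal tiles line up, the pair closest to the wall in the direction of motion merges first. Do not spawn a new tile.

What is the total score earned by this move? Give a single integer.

Answer: 16

Derivation:
Slide left:
row 0: [32, 0, 16, 0] -> [32, 16, 0, 0]  score +0 (running 0)
row 1: [0, 0, 2, 16] -> [2, 16, 0, 0]  score +0 (running 0)
row 2: [8, 8, 64, 0] -> [16, 64, 0, 0]  score +16 (running 16)
row 3: [2, 64, 4, 64] -> [2, 64, 4, 64]  score +0 (running 16)
Board after move:
32 16  0  0
 2 16  0  0
16 64  0  0
 2 64  4 64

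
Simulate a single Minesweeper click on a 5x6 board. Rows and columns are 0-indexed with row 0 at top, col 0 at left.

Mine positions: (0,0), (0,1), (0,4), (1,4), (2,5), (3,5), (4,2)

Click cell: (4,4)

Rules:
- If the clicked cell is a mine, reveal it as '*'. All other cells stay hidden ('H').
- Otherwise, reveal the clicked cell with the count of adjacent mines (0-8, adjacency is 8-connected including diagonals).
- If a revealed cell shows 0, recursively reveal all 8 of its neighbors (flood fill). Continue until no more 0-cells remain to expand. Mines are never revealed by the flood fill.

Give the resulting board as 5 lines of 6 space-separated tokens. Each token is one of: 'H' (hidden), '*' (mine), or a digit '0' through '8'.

H H H H H H
H H H H H H
H H H H H H
H H H H H H
H H H H 1 H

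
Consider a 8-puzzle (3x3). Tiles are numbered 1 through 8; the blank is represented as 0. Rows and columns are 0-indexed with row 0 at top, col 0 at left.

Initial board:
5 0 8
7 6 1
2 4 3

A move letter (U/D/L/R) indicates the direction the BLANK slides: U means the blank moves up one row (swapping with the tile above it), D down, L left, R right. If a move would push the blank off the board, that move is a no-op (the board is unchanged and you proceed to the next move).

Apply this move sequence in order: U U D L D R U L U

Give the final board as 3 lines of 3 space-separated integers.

After move 1 (U):
5 0 8
7 6 1
2 4 3

After move 2 (U):
5 0 8
7 6 1
2 4 3

After move 3 (D):
5 6 8
7 0 1
2 4 3

After move 4 (L):
5 6 8
0 7 1
2 4 3

After move 5 (D):
5 6 8
2 7 1
0 4 3

After move 6 (R):
5 6 8
2 7 1
4 0 3

After move 7 (U):
5 6 8
2 0 1
4 7 3

After move 8 (L):
5 6 8
0 2 1
4 7 3

After move 9 (U):
0 6 8
5 2 1
4 7 3

Answer: 0 6 8
5 2 1
4 7 3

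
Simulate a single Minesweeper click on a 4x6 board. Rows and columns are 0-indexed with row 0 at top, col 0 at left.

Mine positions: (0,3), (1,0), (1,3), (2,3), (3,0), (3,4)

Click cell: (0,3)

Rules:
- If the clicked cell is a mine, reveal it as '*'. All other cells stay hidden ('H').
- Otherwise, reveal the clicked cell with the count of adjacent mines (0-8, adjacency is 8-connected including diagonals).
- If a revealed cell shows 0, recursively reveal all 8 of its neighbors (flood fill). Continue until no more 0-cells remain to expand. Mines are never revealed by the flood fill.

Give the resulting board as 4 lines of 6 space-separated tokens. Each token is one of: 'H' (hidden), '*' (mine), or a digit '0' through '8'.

H H H * H H
H H H H H H
H H H H H H
H H H H H H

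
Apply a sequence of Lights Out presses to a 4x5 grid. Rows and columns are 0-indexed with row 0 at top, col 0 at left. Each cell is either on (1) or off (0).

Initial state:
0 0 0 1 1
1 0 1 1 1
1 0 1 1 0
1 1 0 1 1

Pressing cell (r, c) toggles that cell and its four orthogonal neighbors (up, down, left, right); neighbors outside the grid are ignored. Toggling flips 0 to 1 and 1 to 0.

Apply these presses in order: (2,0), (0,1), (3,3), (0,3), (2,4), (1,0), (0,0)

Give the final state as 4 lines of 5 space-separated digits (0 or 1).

After press 1 at (2,0):
0 0 0 1 1
0 0 1 1 1
0 1 1 1 0
0 1 0 1 1

After press 2 at (0,1):
1 1 1 1 1
0 1 1 1 1
0 1 1 1 0
0 1 0 1 1

After press 3 at (3,3):
1 1 1 1 1
0 1 1 1 1
0 1 1 0 0
0 1 1 0 0

After press 4 at (0,3):
1 1 0 0 0
0 1 1 0 1
0 1 1 0 0
0 1 1 0 0

After press 5 at (2,4):
1 1 0 0 0
0 1 1 0 0
0 1 1 1 1
0 1 1 0 1

After press 6 at (1,0):
0 1 0 0 0
1 0 1 0 0
1 1 1 1 1
0 1 1 0 1

After press 7 at (0,0):
1 0 0 0 0
0 0 1 0 0
1 1 1 1 1
0 1 1 0 1

Answer: 1 0 0 0 0
0 0 1 0 0
1 1 1 1 1
0 1 1 0 1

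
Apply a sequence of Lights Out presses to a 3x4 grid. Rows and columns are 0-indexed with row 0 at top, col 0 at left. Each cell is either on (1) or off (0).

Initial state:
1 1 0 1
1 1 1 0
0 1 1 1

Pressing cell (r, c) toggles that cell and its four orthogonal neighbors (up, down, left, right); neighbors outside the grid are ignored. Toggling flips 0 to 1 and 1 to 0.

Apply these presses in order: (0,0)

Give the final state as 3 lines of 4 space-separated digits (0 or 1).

After press 1 at (0,0):
0 0 0 1
0 1 1 0
0 1 1 1

Answer: 0 0 0 1
0 1 1 0
0 1 1 1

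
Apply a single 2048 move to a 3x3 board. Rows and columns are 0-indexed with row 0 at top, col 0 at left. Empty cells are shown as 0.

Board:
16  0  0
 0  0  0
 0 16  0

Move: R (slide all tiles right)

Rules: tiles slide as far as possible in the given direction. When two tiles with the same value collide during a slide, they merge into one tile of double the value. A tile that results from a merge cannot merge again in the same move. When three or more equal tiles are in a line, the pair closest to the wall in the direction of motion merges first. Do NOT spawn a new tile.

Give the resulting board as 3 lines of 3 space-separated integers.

Slide right:
row 0: [16, 0, 0] -> [0, 0, 16]
row 1: [0, 0, 0] -> [0, 0, 0]
row 2: [0, 16, 0] -> [0, 0, 16]

Answer:  0  0 16
 0  0  0
 0  0 16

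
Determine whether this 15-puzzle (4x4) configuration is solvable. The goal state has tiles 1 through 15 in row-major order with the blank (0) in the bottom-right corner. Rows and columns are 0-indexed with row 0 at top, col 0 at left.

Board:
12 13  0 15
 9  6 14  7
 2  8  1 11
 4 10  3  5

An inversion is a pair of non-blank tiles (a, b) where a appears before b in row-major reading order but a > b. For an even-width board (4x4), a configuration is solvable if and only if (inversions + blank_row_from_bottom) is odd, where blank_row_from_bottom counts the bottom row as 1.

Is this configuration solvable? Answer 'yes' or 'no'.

Answer: yes

Derivation:
Inversions: 73
Blank is in row 0 (0-indexed from top), which is row 4 counting from the bottom (bottom = 1).
73 + 4 = 77, which is odd, so the puzzle is solvable.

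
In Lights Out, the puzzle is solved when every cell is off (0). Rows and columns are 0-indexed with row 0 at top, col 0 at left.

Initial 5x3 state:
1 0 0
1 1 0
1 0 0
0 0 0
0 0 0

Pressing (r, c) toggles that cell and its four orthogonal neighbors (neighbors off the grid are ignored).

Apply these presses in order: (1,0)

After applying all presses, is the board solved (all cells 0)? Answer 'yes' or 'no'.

After press 1 at (1,0):
0 0 0
0 0 0
0 0 0
0 0 0
0 0 0

Lights still on: 0

Answer: yes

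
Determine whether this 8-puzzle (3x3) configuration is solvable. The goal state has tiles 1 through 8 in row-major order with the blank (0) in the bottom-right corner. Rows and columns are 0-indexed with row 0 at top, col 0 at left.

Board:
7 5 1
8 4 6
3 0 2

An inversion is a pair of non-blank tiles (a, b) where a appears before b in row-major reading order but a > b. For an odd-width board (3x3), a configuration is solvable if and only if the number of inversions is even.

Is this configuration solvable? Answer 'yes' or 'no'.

Answer: no

Derivation:
Inversions (pairs i<j in row-major order where tile[i] > tile[j] > 0): 19
19 is odd, so the puzzle is not solvable.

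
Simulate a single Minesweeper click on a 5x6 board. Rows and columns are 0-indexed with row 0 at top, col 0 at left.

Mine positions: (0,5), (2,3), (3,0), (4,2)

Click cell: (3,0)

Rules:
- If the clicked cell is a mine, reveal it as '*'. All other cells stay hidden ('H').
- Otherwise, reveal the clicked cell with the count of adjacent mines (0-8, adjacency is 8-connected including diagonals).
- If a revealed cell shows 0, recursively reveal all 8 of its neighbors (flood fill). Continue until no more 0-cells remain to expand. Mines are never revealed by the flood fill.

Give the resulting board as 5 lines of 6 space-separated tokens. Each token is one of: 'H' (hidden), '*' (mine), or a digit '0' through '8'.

H H H H H H
H H H H H H
H H H H H H
* H H H H H
H H H H H H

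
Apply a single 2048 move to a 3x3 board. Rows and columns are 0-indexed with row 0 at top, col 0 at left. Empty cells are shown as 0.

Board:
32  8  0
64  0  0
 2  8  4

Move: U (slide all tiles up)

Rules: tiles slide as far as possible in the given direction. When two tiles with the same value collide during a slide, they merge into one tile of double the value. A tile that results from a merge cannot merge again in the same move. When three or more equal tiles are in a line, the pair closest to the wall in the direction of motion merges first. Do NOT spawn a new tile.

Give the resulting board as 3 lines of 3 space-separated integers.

Answer: 32 16  4
64  0  0
 2  0  0

Derivation:
Slide up:
col 0: [32, 64, 2] -> [32, 64, 2]
col 1: [8, 0, 8] -> [16, 0, 0]
col 2: [0, 0, 4] -> [4, 0, 0]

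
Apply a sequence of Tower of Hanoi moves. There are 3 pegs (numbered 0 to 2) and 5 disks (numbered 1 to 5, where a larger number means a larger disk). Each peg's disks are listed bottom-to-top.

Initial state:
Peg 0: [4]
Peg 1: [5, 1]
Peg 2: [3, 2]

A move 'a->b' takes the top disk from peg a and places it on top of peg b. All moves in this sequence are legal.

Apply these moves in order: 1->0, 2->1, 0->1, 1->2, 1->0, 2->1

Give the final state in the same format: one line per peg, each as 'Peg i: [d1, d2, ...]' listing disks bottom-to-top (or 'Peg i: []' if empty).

Answer: Peg 0: [4, 2]
Peg 1: [5, 1]
Peg 2: [3]

Derivation:
After move 1 (1->0):
Peg 0: [4, 1]
Peg 1: [5]
Peg 2: [3, 2]

After move 2 (2->1):
Peg 0: [4, 1]
Peg 1: [5, 2]
Peg 2: [3]

After move 3 (0->1):
Peg 0: [4]
Peg 1: [5, 2, 1]
Peg 2: [3]

After move 4 (1->2):
Peg 0: [4]
Peg 1: [5, 2]
Peg 2: [3, 1]

After move 5 (1->0):
Peg 0: [4, 2]
Peg 1: [5]
Peg 2: [3, 1]

After move 6 (2->1):
Peg 0: [4, 2]
Peg 1: [5, 1]
Peg 2: [3]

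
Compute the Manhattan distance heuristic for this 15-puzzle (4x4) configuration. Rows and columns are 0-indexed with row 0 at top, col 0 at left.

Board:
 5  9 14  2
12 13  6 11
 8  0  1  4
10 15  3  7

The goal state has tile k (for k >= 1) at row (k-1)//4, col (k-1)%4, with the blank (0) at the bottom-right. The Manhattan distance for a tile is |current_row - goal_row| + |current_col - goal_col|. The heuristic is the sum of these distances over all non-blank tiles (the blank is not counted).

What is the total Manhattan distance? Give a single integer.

Answer: 39

Derivation:
Tile 5: at (0,0), goal (1,0), distance |0-1|+|0-0| = 1
Tile 9: at (0,1), goal (2,0), distance |0-2|+|1-0| = 3
Tile 14: at (0,2), goal (3,1), distance |0-3|+|2-1| = 4
Tile 2: at (0,3), goal (0,1), distance |0-0|+|3-1| = 2
Tile 12: at (1,0), goal (2,3), distance |1-2|+|0-3| = 4
Tile 13: at (1,1), goal (3,0), distance |1-3|+|1-0| = 3
Tile 6: at (1,2), goal (1,1), distance |1-1|+|2-1| = 1
Tile 11: at (1,3), goal (2,2), distance |1-2|+|3-2| = 2
Tile 8: at (2,0), goal (1,3), distance |2-1|+|0-3| = 4
Tile 1: at (2,2), goal (0,0), distance |2-0|+|2-0| = 4
Tile 4: at (2,3), goal (0,3), distance |2-0|+|3-3| = 2
Tile 10: at (3,0), goal (2,1), distance |3-2|+|0-1| = 2
Tile 15: at (3,1), goal (3,2), distance |3-3|+|1-2| = 1
Tile 3: at (3,2), goal (0,2), distance |3-0|+|2-2| = 3
Tile 7: at (3,3), goal (1,2), distance |3-1|+|3-2| = 3
Sum: 1 + 3 + 4 + 2 + 4 + 3 + 1 + 2 + 4 + 4 + 2 + 2 + 1 + 3 + 3 = 39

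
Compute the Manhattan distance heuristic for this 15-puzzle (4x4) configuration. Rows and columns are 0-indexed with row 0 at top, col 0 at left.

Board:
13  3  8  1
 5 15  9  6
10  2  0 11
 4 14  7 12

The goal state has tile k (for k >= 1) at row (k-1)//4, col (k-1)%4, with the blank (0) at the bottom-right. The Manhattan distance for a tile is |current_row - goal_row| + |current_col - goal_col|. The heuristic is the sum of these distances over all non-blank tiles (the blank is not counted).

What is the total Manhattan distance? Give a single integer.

Tile 13: (0,0)->(3,0) = 3
Tile 3: (0,1)->(0,2) = 1
Tile 8: (0,2)->(1,3) = 2
Tile 1: (0,3)->(0,0) = 3
Tile 5: (1,0)->(1,0) = 0
Tile 15: (1,1)->(3,2) = 3
Tile 9: (1,2)->(2,0) = 3
Tile 6: (1,3)->(1,1) = 2
Tile 10: (2,0)->(2,1) = 1
Tile 2: (2,1)->(0,1) = 2
Tile 11: (2,3)->(2,2) = 1
Tile 4: (3,0)->(0,3) = 6
Tile 14: (3,1)->(3,1) = 0
Tile 7: (3,2)->(1,2) = 2
Tile 12: (3,3)->(2,3) = 1
Sum: 3 + 1 + 2 + 3 + 0 + 3 + 3 + 2 + 1 + 2 + 1 + 6 + 0 + 2 + 1 = 30

Answer: 30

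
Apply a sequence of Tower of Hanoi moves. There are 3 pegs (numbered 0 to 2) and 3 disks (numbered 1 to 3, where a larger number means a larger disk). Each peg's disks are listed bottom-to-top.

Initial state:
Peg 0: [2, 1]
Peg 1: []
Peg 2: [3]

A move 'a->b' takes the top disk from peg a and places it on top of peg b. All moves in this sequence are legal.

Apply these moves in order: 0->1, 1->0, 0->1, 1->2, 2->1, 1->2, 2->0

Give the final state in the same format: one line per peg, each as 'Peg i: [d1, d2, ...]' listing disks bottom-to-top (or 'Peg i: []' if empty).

After move 1 (0->1):
Peg 0: [2]
Peg 1: [1]
Peg 2: [3]

After move 2 (1->0):
Peg 0: [2, 1]
Peg 1: []
Peg 2: [3]

After move 3 (0->1):
Peg 0: [2]
Peg 1: [1]
Peg 2: [3]

After move 4 (1->2):
Peg 0: [2]
Peg 1: []
Peg 2: [3, 1]

After move 5 (2->1):
Peg 0: [2]
Peg 1: [1]
Peg 2: [3]

After move 6 (1->2):
Peg 0: [2]
Peg 1: []
Peg 2: [3, 1]

After move 7 (2->0):
Peg 0: [2, 1]
Peg 1: []
Peg 2: [3]

Answer: Peg 0: [2, 1]
Peg 1: []
Peg 2: [3]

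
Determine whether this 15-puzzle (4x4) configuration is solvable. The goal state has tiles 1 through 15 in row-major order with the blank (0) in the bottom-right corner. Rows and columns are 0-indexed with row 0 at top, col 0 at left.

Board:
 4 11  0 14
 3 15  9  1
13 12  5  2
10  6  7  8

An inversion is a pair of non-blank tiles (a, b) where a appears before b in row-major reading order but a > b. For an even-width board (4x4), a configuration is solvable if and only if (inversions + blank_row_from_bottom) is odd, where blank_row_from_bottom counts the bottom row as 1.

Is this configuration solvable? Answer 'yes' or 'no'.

Answer: no

Derivation:
Inversions: 58
Blank is in row 0 (0-indexed from top), which is row 4 counting from the bottom (bottom = 1).
58 + 4 = 62, which is even, so the puzzle is not solvable.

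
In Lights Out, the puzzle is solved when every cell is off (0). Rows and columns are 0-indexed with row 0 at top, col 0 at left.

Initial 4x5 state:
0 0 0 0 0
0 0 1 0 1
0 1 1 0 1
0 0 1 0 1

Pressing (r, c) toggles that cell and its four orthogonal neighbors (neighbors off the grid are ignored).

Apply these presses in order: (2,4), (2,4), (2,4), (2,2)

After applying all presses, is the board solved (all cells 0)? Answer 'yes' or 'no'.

Answer: yes

Derivation:
After press 1 at (2,4):
0 0 0 0 0
0 0 1 0 0
0 1 1 1 0
0 0 1 0 0

After press 2 at (2,4):
0 0 0 0 0
0 0 1 0 1
0 1 1 0 1
0 0 1 0 1

After press 3 at (2,4):
0 0 0 0 0
0 0 1 0 0
0 1 1 1 0
0 0 1 0 0

After press 4 at (2,2):
0 0 0 0 0
0 0 0 0 0
0 0 0 0 0
0 0 0 0 0

Lights still on: 0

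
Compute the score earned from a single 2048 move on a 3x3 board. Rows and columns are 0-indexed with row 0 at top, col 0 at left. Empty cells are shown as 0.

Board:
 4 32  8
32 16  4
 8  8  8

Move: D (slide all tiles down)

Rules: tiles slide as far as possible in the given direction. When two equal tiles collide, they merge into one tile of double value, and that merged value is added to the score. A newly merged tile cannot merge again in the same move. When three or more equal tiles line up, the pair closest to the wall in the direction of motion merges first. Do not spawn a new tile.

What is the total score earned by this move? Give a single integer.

Answer: 0

Derivation:
Slide down:
col 0: [4, 32, 8] -> [4, 32, 8]  score +0 (running 0)
col 1: [32, 16, 8] -> [32, 16, 8]  score +0 (running 0)
col 2: [8, 4, 8] -> [8, 4, 8]  score +0 (running 0)
Board after move:
 4 32  8
32 16  4
 8  8  8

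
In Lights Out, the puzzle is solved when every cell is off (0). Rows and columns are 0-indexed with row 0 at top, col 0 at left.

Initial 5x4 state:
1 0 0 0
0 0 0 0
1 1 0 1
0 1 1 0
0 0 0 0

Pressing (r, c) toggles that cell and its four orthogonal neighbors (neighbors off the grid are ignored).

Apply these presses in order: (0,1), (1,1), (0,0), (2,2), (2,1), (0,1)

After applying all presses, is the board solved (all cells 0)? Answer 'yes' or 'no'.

Answer: yes

Derivation:
After press 1 at (0,1):
0 1 1 0
0 1 0 0
1 1 0 1
0 1 1 0
0 0 0 0

After press 2 at (1,1):
0 0 1 0
1 0 1 0
1 0 0 1
0 1 1 0
0 0 0 0

After press 3 at (0,0):
1 1 1 0
0 0 1 0
1 0 0 1
0 1 1 0
0 0 0 0

After press 4 at (2,2):
1 1 1 0
0 0 0 0
1 1 1 0
0 1 0 0
0 0 0 0

After press 5 at (2,1):
1 1 1 0
0 1 0 0
0 0 0 0
0 0 0 0
0 0 0 0

After press 6 at (0,1):
0 0 0 0
0 0 0 0
0 0 0 0
0 0 0 0
0 0 0 0

Lights still on: 0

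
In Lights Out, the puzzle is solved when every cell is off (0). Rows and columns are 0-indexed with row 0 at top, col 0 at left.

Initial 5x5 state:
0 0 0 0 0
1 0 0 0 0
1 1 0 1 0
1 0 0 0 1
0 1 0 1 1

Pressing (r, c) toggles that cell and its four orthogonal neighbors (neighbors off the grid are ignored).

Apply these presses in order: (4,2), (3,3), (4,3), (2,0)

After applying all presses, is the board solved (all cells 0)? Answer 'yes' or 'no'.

After press 1 at (4,2):
0 0 0 0 0
1 0 0 0 0
1 1 0 1 0
1 0 1 0 1
0 0 1 0 1

After press 2 at (3,3):
0 0 0 0 0
1 0 0 0 0
1 1 0 0 0
1 0 0 1 0
0 0 1 1 1

After press 3 at (4,3):
0 0 0 0 0
1 0 0 0 0
1 1 0 0 0
1 0 0 0 0
0 0 0 0 0

After press 4 at (2,0):
0 0 0 0 0
0 0 0 0 0
0 0 0 0 0
0 0 0 0 0
0 0 0 0 0

Lights still on: 0

Answer: yes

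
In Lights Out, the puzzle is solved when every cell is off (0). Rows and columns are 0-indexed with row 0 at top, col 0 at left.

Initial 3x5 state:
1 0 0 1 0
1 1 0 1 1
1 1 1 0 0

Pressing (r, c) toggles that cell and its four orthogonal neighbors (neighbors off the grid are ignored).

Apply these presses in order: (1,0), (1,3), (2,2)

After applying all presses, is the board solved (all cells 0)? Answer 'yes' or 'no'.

After press 1 at (1,0):
0 0 0 1 0
0 0 0 1 1
0 1 1 0 0

After press 2 at (1,3):
0 0 0 0 0
0 0 1 0 0
0 1 1 1 0

After press 3 at (2,2):
0 0 0 0 0
0 0 0 0 0
0 0 0 0 0

Lights still on: 0

Answer: yes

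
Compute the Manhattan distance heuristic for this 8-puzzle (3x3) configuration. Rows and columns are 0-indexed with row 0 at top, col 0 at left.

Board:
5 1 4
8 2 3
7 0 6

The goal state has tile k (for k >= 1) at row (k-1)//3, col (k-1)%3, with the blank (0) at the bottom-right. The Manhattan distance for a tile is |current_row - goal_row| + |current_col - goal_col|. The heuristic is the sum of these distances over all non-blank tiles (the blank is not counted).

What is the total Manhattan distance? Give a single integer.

Tile 5: at (0,0), goal (1,1), distance |0-1|+|0-1| = 2
Tile 1: at (0,1), goal (0,0), distance |0-0|+|1-0| = 1
Tile 4: at (0,2), goal (1,0), distance |0-1|+|2-0| = 3
Tile 8: at (1,0), goal (2,1), distance |1-2|+|0-1| = 2
Tile 2: at (1,1), goal (0,1), distance |1-0|+|1-1| = 1
Tile 3: at (1,2), goal (0,2), distance |1-0|+|2-2| = 1
Tile 7: at (2,0), goal (2,0), distance |2-2|+|0-0| = 0
Tile 6: at (2,2), goal (1,2), distance |2-1|+|2-2| = 1
Sum: 2 + 1 + 3 + 2 + 1 + 1 + 0 + 1 = 11

Answer: 11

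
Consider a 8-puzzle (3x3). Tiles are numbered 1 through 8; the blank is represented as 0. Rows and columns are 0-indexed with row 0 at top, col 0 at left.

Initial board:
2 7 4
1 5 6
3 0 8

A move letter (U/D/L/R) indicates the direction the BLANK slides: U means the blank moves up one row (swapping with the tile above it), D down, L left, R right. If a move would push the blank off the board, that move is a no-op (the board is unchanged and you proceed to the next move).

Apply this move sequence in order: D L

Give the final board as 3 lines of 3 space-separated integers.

After move 1 (D):
2 7 4
1 5 6
3 0 8

After move 2 (L):
2 7 4
1 5 6
0 3 8

Answer: 2 7 4
1 5 6
0 3 8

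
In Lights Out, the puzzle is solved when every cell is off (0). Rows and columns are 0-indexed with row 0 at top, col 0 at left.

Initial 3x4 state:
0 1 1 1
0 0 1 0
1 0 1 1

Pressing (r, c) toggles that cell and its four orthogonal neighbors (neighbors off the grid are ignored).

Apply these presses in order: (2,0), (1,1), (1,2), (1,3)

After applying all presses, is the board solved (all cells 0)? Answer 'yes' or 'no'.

Answer: yes

Derivation:
After press 1 at (2,0):
0 1 1 1
1 0 1 0
0 1 1 1

After press 2 at (1,1):
0 0 1 1
0 1 0 0
0 0 1 1

After press 3 at (1,2):
0 0 0 1
0 0 1 1
0 0 0 1

After press 4 at (1,3):
0 0 0 0
0 0 0 0
0 0 0 0

Lights still on: 0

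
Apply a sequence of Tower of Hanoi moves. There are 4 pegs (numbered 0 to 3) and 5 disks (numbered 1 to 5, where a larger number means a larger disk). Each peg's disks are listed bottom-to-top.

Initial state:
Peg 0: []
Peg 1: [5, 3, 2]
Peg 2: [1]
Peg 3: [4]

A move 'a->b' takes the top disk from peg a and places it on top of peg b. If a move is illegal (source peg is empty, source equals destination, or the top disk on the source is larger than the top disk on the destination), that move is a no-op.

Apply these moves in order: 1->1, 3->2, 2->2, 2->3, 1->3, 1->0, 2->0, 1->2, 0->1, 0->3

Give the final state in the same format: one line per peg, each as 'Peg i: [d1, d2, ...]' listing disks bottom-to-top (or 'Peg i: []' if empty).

After move 1 (1->1):
Peg 0: []
Peg 1: [5, 3, 2]
Peg 2: [1]
Peg 3: [4]

After move 2 (3->2):
Peg 0: []
Peg 1: [5, 3, 2]
Peg 2: [1]
Peg 3: [4]

After move 3 (2->2):
Peg 0: []
Peg 1: [5, 3, 2]
Peg 2: [1]
Peg 3: [4]

After move 4 (2->3):
Peg 0: []
Peg 1: [5, 3, 2]
Peg 2: []
Peg 3: [4, 1]

After move 5 (1->3):
Peg 0: []
Peg 1: [5, 3, 2]
Peg 2: []
Peg 3: [4, 1]

After move 6 (1->0):
Peg 0: [2]
Peg 1: [5, 3]
Peg 2: []
Peg 3: [4, 1]

After move 7 (2->0):
Peg 0: [2]
Peg 1: [5, 3]
Peg 2: []
Peg 3: [4, 1]

After move 8 (1->2):
Peg 0: [2]
Peg 1: [5]
Peg 2: [3]
Peg 3: [4, 1]

After move 9 (0->1):
Peg 0: []
Peg 1: [5, 2]
Peg 2: [3]
Peg 3: [4, 1]

After move 10 (0->3):
Peg 0: []
Peg 1: [5, 2]
Peg 2: [3]
Peg 3: [4, 1]

Answer: Peg 0: []
Peg 1: [5, 2]
Peg 2: [3]
Peg 3: [4, 1]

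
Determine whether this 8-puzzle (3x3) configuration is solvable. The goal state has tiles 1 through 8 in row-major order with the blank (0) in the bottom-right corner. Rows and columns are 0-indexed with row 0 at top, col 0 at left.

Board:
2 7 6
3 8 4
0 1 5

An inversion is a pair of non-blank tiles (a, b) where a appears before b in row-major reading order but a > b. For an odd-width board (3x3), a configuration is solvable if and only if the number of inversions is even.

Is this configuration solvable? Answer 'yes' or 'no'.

Inversions (pairs i<j in row-major order where tile[i] > tile[j] > 0): 15
15 is odd, so the puzzle is not solvable.

Answer: no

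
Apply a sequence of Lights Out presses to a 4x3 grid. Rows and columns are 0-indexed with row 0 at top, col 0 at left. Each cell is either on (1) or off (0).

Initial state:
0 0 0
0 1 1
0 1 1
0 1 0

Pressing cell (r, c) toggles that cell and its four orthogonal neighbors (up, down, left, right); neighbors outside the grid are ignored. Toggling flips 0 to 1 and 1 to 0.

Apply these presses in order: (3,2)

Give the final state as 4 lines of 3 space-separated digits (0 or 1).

Answer: 0 0 0
0 1 1
0 1 0
0 0 1

Derivation:
After press 1 at (3,2):
0 0 0
0 1 1
0 1 0
0 0 1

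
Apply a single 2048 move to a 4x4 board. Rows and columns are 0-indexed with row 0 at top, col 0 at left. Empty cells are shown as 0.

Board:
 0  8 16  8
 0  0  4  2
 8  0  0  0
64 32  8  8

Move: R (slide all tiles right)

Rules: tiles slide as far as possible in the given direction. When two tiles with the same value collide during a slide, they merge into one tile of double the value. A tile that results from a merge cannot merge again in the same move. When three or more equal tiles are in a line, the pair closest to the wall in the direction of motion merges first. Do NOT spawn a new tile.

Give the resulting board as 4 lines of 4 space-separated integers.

Answer:  0  8 16  8
 0  0  4  2
 0  0  0  8
 0 64 32 16

Derivation:
Slide right:
row 0: [0, 8, 16, 8] -> [0, 8, 16, 8]
row 1: [0, 0, 4, 2] -> [0, 0, 4, 2]
row 2: [8, 0, 0, 0] -> [0, 0, 0, 8]
row 3: [64, 32, 8, 8] -> [0, 64, 32, 16]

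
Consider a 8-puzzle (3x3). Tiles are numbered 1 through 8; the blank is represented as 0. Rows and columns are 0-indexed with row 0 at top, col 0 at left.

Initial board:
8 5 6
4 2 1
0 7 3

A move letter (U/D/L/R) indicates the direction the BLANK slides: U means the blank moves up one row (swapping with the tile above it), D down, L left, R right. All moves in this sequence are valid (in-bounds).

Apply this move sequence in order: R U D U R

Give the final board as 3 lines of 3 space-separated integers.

After move 1 (R):
8 5 6
4 2 1
7 0 3

After move 2 (U):
8 5 6
4 0 1
7 2 3

After move 3 (D):
8 5 6
4 2 1
7 0 3

After move 4 (U):
8 5 6
4 0 1
7 2 3

After move 5 (R):
8 5 6
4 1 0
7 2 3

Answer: 8 5 6
4 1 0
7 2 3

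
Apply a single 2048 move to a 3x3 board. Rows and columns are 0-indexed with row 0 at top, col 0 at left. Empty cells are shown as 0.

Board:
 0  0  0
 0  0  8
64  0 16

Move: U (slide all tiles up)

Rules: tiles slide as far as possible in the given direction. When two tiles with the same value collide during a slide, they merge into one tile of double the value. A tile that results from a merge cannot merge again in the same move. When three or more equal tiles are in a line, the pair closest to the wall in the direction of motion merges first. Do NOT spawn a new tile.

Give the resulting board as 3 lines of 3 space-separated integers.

Answer: 64  0  8
 0  0 16
 0  0  0

Derivation:
Slide up:
col 0: [0, 0, 64] -> [64, 0, 0]
col 1: [0, 0, 0] -> [0, 0, 0]
col 2: [0, 8, 16] -> [8, 16, 0]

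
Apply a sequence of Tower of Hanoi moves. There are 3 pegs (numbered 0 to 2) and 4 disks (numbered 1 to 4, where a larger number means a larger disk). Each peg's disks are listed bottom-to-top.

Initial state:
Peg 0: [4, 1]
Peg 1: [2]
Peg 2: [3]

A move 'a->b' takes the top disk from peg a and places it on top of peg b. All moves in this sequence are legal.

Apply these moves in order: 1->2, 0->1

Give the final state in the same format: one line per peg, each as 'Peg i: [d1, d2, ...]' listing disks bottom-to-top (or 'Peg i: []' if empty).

Answer: Peg 0: [4]
Peg 1: [1]
Peg 2: [3, 2]

Derivation:
After move 1 (1->2):
Peg 0: [4, 1]
Peg 1: []
Peg 2: [3, 2]

After move 2 (0->1):
Peg 0: [4]
Peg 1: [1]
Peg 2: [3, 2]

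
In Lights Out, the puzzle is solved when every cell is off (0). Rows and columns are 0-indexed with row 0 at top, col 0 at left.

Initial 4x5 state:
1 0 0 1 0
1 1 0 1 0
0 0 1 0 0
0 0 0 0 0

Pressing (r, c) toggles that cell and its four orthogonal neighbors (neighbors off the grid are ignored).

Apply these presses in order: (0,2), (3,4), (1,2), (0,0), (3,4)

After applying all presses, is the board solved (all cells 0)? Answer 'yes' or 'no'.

After press 1 at (0,2):
1 1 1 0 0
1 1 1 1 0
0 0 1 0 0
0 0 0 0 0

After press 2 at (3,4):
1 1 1 0 0
1 1 1 1 0
0 0 1 0 1
0 0 0 1 1

After press 3 at (1,2):
1 1 0 0 0
1 0 0 0 0
0 0 0 0 1
0 0 0 1 1

After press 4 at (0,0):
0 0 0 0 0
0 0 0 0 0
0 0 0 0 1
0 0 0 1 1

After press 5 at (3,4):
0 0 0 0 0
0 0 0 0 0
0 0 0 0 0
0 0 0 0 0

Lights still on: 0

Answer: yes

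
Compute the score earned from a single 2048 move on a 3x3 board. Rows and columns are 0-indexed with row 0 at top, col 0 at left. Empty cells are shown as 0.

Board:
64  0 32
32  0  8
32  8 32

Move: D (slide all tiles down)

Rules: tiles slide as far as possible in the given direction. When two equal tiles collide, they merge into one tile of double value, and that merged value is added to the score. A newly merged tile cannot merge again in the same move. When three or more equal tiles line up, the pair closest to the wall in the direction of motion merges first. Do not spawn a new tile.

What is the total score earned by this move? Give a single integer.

Slide down:
col 0: [64, 32, 32] -> [0, 64, 64]  score +64 (running 64)
col 1: [0, 0, 8] -> [0, 0, 8]  score +0 (running 64)
col 2: [32, 8, 32] -> [32, 8, 32]  score +0 (running 64)
Board after move:
 0  0 32
64  0  8
64  8 32

Answer: 64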